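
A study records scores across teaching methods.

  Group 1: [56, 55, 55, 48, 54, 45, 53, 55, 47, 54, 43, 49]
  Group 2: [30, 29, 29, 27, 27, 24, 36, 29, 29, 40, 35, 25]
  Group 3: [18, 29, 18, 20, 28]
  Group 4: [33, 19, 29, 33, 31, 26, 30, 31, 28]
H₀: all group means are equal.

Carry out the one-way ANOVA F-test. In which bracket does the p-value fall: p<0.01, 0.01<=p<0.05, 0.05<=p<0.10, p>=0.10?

p-value bracket: p<0.01

Group means [51.17, 30.00, 22.60, 28.89], grand mean 35.447
SSB = Σnᵢ(x̄ᵢ−x̄)² = 4533.639; SSW = ΣΣ(x−x̄ᵢ)² = 737.756
MSB = 4533.639/3 = 1511.2131; MSW = 737.756/34 = 21.6987
F = MSB/MSW = 69.6454
df = (3, 34)
p-value (upper-tail) = 0.00000
→ bracket: p<0.01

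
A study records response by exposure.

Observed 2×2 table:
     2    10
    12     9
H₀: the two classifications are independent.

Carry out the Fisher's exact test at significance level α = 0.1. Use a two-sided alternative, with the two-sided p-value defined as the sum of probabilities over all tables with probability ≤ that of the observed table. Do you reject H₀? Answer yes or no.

reject H₀: yes

Margins: r₁=12, r₂=21, c₁=14, c₂=19, n=33
p_obs = C(12,2)·C(21,12)/C(33,14); sum pmf over tables with pmf ≤ p_obs
p-value (two-sided) = 0.03279
At α=0.1: p < α → reject H₀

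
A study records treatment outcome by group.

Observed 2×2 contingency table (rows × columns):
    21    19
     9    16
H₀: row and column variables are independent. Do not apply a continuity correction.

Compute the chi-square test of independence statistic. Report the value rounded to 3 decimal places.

test statistic = 1.685

Row totals [40, 25], col totals [30, 35], n=65
χ² = (21−18.46)²/18.46 + (19−21.54)²/21.54 + (9−11.54)²/11.54 + (16−13.46)²/13.46 = 1.6854
df = 1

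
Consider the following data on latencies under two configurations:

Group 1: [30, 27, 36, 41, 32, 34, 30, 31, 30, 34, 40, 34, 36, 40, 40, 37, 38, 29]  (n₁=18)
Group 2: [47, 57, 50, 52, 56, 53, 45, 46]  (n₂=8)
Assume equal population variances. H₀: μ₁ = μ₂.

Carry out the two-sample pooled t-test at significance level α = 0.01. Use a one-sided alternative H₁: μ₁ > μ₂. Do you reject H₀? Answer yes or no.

x̄₁=34.389, s₁=4.354, n₁=18
x̄₂=50.750, s₂=4.528, n₂=8
s_p² = [17·4.354² + 7·4.528²]/24 = 19.4074
SE = √(s_p²·(1/18+1/8)) = 1.8719
t = (34.389−50.750)/1.8719 = -8.7402
df = 24
p-value (one-sided, H₁ greater) = 1.00000
At α=0.01: p ≥ α → fail to reject H₀

reject H₀: no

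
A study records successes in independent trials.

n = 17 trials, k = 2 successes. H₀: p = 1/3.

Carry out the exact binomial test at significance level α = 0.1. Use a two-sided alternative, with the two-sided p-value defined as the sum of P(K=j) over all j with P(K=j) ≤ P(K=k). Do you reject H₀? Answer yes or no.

reject H₀: yes

Exact binomial: n=17, k=2, p₀=1/3=0.3333
P(X=j) = C(n,j)·p₀^j·(1−p₀)^(n−j); p = Σ P(X=j) over j with P(X=j) ≤ P(X=2)
p-value (two-sided) = 0.07144
At α=0.1: p < α → reject H₀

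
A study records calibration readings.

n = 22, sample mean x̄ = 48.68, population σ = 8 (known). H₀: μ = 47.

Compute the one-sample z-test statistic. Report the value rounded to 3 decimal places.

SE = σ/√n = 8/√22 = 1.7056
z = (x̄−μ₀)/SE = (48.68−47)/1.7056 = 0.9850

test statistic = 0.985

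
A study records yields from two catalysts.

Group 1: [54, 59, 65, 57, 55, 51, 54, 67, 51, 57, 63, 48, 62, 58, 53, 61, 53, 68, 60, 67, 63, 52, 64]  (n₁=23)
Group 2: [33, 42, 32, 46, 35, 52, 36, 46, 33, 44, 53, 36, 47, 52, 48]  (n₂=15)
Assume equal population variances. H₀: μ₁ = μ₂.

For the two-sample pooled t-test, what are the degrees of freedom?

degrees of freedom = 36

df = n₁ + n₂ − 2 = 23 + 15 − 2 = 36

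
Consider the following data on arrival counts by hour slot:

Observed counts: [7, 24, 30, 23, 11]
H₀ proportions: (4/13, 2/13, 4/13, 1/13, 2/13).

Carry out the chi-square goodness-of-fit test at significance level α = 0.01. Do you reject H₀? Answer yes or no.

n = 95; E_i = n·p_i = [29.23, 14.62, 29.23, 7.31, 14.62]
χ² = (7−29.23)²/29.23 + (24−14.62)²/14.62 + (30−29.23)²/29.23 + (23−7.31)²/7.31 + (11−14.62)²/14.62 = 57.5447
df = 4
p-value (upper-tail) = 0.00000
At α=0.01: p < α → reject H₀

reject H₀: yes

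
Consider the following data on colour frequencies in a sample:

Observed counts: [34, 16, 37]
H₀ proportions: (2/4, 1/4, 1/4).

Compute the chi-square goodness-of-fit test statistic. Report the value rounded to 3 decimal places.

n = 87; E_i = n·p_i = [43.50, 21.75, 21.75]
χ² = (34−43.50)²/43.50 + (16−21.75)²/21.75 + (37−21.75)²/21.75 = 14.2874
df = 2

test statistic = 14.287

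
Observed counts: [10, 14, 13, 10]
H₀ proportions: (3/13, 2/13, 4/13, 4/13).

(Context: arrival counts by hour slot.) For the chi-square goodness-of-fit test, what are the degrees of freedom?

degrees of freedom = 3

df = k − 1 = 4 − 1 = 3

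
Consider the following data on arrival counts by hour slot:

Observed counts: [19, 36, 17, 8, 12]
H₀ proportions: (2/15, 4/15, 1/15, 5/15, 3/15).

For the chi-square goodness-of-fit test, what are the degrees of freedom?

degrees of freedom = 4

df = k − 1 = 5 − 1 = 4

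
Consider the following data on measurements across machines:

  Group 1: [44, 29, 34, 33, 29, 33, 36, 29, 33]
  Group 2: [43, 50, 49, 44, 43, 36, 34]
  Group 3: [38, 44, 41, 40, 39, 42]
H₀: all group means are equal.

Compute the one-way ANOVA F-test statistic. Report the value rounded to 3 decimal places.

test statistic = 8.936

Group means [33.33, 42.71, 40.67], grand mean 38.318
SSB = Σnᵢ(x̄ᵢ−x̄)² = 392.011; SSW = ΣΣ(x−x̄ᵢ)² = 416.762
MSB = 392.011/2 = 196.0054; MSW = 416.762/19 = 21.9348
F = MSB/MSW = 8.9358
df = (2, 19)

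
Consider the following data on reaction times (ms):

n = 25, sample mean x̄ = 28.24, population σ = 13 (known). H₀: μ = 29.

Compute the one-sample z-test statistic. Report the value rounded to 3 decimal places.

test statistic = -0.292

SE = σ/√n = 13/√25 = 2.6000
z = (x̄−μ₀)/SE = (28.24−29)/2.6000 = -0.2923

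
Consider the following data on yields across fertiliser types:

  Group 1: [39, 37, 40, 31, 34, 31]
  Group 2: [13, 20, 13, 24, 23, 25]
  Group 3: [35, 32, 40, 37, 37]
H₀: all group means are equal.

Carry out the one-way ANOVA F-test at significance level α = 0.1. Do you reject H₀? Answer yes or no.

reject H₀: yes

Group means [35.33, 19.67, 36.20], grand mean 30.059
SSB = Σnᵢ(x̄ᵢ−x̄)² = 1003.475; SSW = ΣΣ(x−x̄ᵢ)² = 259.467
MSB = 1003.475/2 = 501.7373; MSW = 259.467/14 = 18.5333
F = MSB/MSW = 27.0722
df = (2, 14)
p-value (upper-tail) = 0.00002
At α=0.1: p < α → reject H₀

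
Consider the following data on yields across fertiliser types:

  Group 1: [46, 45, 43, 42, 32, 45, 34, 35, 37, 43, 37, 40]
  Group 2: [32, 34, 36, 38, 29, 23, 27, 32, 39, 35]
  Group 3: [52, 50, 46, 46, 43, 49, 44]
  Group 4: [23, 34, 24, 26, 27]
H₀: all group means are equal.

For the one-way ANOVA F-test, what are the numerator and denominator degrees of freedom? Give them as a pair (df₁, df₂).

k = 4 groups, N = 34 total
df = (k−1, N−k) = (4−1, 34−4) = (3, 30)

degrees of freedom = [3, 30]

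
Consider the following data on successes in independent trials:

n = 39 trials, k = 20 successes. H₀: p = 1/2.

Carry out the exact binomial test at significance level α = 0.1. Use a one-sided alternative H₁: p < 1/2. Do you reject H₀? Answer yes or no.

reject H₀: no

Exact binomial: n=39, k=20, p₀=1/2=0.5000
P(X≤20) from Σ C(n,i)·p₀^i·(1−p₀)^(n−i)
p-value (one-sided, H₁ less) = 0.62537
At α=0.1: p ≥ α → fail to reject H₀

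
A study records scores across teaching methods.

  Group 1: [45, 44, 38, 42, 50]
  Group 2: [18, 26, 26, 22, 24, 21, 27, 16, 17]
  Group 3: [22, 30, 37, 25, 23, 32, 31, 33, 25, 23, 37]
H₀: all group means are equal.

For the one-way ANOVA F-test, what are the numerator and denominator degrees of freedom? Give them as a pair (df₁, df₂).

k = 3 groups, N = 25 total
df = (k−1, N−k) = (3−1, 25−3) = (2, 22)

degrees of freedom = [2, 22]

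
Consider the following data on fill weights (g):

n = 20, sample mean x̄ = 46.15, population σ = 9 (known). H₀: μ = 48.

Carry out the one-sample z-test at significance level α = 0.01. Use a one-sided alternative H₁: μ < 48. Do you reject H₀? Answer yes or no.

reject H₀: no

SE = σ/√n = 9/√20 = 2.0125
z = (x̄−μ₀)/SE = (46.15−48)/2.0125 = -0.9193
p-value (one-sided, H₁ less) = 0.17898
At α=0.01: p ≥ α → fail to reject H₀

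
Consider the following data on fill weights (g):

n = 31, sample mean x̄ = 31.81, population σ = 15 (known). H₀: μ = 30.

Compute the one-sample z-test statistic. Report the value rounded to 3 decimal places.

SE = σ/√n = 15/√31 = 2.6941
z = (x̄−μ₀)/SE = (31.81−30)/2.6941 = 0.6718

test statistic = 0.672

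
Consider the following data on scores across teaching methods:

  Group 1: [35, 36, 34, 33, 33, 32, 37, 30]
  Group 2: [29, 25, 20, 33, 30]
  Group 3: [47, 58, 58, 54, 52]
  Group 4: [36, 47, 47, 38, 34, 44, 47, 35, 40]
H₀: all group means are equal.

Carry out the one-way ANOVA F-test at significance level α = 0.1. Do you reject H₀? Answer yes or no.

reject H₀: yes

Group means [33.75, 27.40, 53.80, 40.89], grand mean 38.667
SSB = Σnᵢ(x̄ᵢ−x̄)² = 2017.611; SSW = ΣΣ(x−x̄ᵢ)² = 458.389
MSB = 2017.611/3 = 672.5370; MSW = 458.389/23 = 19.9300
F = MSB/MSW = 33.7450
df = (3, 23)
p-value (upper-tail) = 0.00000
At α=0.1: p < α → reject H₀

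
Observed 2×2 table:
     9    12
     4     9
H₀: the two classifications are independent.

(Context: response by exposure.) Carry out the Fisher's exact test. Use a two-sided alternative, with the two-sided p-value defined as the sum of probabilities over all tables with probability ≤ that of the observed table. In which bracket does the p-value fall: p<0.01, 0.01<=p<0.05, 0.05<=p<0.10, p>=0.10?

p-value bracket: p>=0.10

Margins: r₁=21, r₂=13, c₁=13, c₂=21, n=34
p_obs = C(21,9)·C(13,4)/C(34,13); sum pmf over tables with pmf ≤ p_obs
p-value (two-sided) = 0.71778
→ bracket: p>=0.10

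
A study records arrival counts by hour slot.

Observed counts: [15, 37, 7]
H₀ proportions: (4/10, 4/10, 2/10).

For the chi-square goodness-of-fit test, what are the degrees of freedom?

degrees of freedom = 2

df = k − 1 = 3 − 1 = 2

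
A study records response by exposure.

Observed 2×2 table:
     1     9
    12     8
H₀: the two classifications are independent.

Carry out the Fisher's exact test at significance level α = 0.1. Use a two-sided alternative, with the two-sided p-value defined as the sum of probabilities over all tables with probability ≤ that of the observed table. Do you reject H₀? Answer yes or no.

reject H₀: yes

Margins: r₁=10, r₂=20, c₁=13, c₂=17, n=30
p_obs = C(10,1)·C(20,12)/C(30,13); sum pmf over tables with pmf ≤ p_obs
p-value (two-sided) = 0.01741
At α=0.1: p < α → reject H₀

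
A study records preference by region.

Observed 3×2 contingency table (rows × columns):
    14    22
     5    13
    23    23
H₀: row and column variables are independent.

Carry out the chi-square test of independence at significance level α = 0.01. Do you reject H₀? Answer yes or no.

reject H₀: no

Row totals [36, 18, 46], col totals [42, 58], n=100
χ² = (14−15.12)²/15.12 + (22−20.88)²/20.88 + (5−7.56)²/7.56 + (13−10.44)²/10.44 + (23−19.32)²/19.32 + (23−26.68)²/26.68 = 2.8462
df = 2
p-value (upper-tail) = 0.24097
At α=0.01: p ≥ α → fail to reject H₀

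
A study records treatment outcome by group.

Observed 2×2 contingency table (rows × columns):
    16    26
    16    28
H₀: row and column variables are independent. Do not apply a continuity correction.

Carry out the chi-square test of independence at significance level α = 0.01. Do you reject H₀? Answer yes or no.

Row totals [42, 44], col totals [32, 54], n=86
χ² = (16−15.63)²/15.63 + (26−26.37)²/26.37 + (16−16.37)²/16.37 + (28−27.63)²/27.63 = 0.0276
df = 1
p-value (upper-tail) = 0.86811
At α=0.01: p ≥ α → fail to reject H₀

reject H₀: no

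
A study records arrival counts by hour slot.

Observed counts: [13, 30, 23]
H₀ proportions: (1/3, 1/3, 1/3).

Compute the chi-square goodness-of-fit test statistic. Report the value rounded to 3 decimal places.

n = 66; E_i = n·p_i = [22.00, 22.00, 22.00]
χ² = (13−22.00)²/22.00 + (30−22.00)²/22.00 + (23−22.00)²/22.00 = 6.6364
df = 2

test statistic = 6.636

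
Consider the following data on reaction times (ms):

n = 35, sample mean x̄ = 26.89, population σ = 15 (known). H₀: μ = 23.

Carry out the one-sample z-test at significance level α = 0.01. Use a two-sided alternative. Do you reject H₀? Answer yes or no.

SE = σ/√n = 15/√35 = 2.5355
z = (x̄−μ₀)/SE = (26.89−23)/2.5355 = 1.5342
p-value (two-sided) = 0.12497
At α=0.01: p ≥ α → fail to reject H₀

reject H₀: no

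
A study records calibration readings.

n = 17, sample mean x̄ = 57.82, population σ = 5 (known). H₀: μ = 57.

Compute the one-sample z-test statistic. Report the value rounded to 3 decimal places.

SE = σ/√n = 5/√17 = 1.2127
z = (x̄−μ₀)/SE = (57.82−57)/1.2127 = 0.6762

test statistic = 0.676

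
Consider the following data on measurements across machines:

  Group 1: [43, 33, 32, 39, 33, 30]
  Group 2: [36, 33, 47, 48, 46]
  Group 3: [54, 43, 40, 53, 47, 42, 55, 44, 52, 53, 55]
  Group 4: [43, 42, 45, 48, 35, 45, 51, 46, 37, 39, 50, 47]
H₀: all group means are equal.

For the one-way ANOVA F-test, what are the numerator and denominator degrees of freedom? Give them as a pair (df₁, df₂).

k = 4 groups, N = 34 total
df = (k−1, N−k) = (4−1, 34−4) = (3, 30)

degrees of freedom = [3, 30]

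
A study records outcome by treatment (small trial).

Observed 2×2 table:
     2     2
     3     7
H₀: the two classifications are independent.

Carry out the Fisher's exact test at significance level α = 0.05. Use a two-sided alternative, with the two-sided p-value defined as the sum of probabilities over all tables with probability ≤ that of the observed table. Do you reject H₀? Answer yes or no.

Margins: r₁=4, r₂=10, c₁=5, c₂=9, n=14
p_obs = C(4,2)·C(10,3)/C(14,5); sum pmf over tables with pmf ≤ p_obs
p-value (two-sided) = 0.58042
At α=0.05: p ≥ α → fail to reject H₀

reject H₀: no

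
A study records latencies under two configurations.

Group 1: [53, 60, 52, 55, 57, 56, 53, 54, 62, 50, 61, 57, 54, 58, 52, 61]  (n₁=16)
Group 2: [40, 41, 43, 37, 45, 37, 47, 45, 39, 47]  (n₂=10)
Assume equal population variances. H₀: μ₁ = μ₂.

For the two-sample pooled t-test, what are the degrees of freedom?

degrees of freedom = 24

df = n₁ + n₂ − 2 = 16 + 10 − 2 = 24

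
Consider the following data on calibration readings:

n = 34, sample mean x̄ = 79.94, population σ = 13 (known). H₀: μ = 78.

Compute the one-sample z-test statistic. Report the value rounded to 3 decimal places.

test statistic = 0.870

SE = σ/√n = 13/√34 = 2.2295
z = (x̄−μ₀)/SE = (79.94−78)/2.2295 = 0.8702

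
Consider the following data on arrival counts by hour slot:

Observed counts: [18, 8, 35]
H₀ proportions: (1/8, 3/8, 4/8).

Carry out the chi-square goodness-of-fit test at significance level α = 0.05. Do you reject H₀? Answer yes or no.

reject H₀: yes

n = 61; E_i = n·p_i = [7.62, 22.88, 30.50]
χ² = (18−7.62)²/7.62 + (8−22.88)²/22.88 + (35−30.50)²/30.50 = 24.4536
df = 2
p-value (upper-tail) = 0.00000
At α=0.05: p < α → reject H₀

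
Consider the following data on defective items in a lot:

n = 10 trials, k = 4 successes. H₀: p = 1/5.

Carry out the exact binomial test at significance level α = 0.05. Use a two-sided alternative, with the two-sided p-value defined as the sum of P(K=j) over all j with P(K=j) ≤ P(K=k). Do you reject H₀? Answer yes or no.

reject H₀: no

Exact binomial: n=10, k=4, p₀=1/5=0.2000
P(X=j) = C(n,j)·p₀^j·(1−p₀)^(n−j); p = Σ P(X=j) over j with P(X=j) ≤ P(X=4)
p-value (two-sided) = 0.12087
At α=0.05: p ≥ α → fail to reject H₀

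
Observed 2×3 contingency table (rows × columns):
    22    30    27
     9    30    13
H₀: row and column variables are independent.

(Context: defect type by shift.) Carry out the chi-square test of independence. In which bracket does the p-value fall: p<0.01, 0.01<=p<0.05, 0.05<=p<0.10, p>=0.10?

p-value bracket: 0.05<=p<0.10

Row totals [79, 52], col totals [31, 60, 40], n=131
χ² = (22−18.69)²/18.69 + (30−36.18)²/36.18 + (27−24.12)²/24.12 + (9−12.31)²/12.31 + (30−23.82)²/23.82 + (13−15.88)²/15.88 = 4.9991
df = 2
p-value (upper-tail) = 0.08212
→ bracket: 0.05<=p<0.10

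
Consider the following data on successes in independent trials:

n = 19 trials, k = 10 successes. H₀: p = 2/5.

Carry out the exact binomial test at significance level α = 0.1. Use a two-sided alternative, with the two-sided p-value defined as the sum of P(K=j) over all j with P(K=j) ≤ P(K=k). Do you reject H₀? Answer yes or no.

Exact binomial: n=19, k=10, p₀=2/5=0.4000
P(X=j) = C(n,j)·p₀^j·(1−p₀)^(n−j); p = Σ P(X=j) over j with P(X=j) ≤ P(X=10)
p-value (two-sided) = 0.34901
At α=0.1: p ≥ α → fail to reject H₀

reject H₀: no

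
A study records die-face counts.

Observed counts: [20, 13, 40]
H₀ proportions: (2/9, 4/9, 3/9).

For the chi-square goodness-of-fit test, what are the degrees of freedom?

df = k − 1 = 3 − 1 = 2

degrees of freedom = 2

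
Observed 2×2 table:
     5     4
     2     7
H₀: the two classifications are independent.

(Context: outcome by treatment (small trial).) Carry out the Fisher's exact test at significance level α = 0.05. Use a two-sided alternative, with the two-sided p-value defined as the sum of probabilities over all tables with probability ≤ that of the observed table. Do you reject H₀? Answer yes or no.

reject H₀: no

Margins: r₁=9, r₂=9, c₁=7, c₂=11, n=18
p_obs = C(9,5)·C(9,2)/C(18,7); sum pmf over tables with pmf ≤ p_obs
p-value (two-sided) = 0.33484
At α=0.05: p ≥ α → fail to reject H₀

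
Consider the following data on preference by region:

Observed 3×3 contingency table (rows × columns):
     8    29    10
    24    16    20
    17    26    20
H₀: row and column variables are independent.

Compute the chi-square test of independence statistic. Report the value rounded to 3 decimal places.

test statistic = 14.185

Row totals [47, 60, 63], col totals [49, 71, 50], n=170
χ² = (8−13.55)²/13.55 + (29−19.63)²/19.63 + (10−13.82)²/13.82 + (24−17.29)²/17.29 + (16−25.06)²/25.06 + (20−17.65)²/17.65 + (17−18.16)²/18.16 + (26−26.31)²/26.31 + (20−18.53)²/18.53 = 14.1853
df = 4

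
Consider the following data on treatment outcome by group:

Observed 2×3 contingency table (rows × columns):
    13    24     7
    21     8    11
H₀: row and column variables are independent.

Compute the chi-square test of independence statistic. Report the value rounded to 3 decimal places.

Row totals [44, 40], col totals [34, 32, 18], n=84
χ² = (13−17.81)²/17.81 + (24−16.76)²/16.76 + (7−9.43)²/9.43 + (21−16.19)²/16.19 + (8−15.24)²/15.24 + (11−8.57)²/8.57 = 10.6048
df = 2

test statistic = 10.605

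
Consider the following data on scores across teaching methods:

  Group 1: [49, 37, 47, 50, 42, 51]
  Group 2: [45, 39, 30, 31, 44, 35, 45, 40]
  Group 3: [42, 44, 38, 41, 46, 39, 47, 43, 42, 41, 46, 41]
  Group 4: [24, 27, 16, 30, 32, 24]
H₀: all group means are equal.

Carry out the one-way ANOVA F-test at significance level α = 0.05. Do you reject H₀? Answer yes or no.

Group means [46.00, 38.62, 42.50, 25.50], grand mean 39.000
SSB = Σnᵢ(x̄ᵢ−x̄)² = 1535.625; SSW = ΣΣ(x−x̄ᵢ)² = 652.375
MSB = 1535.625/3 = 511.8750; MSW = 652.375/28 = 23.2991
F = MSB/MSW = 21.9697
df = (3, 28)
p-value (upper-tail) = 0.00000
At α=0.05: p < α → reject H₀

reject H₀: yes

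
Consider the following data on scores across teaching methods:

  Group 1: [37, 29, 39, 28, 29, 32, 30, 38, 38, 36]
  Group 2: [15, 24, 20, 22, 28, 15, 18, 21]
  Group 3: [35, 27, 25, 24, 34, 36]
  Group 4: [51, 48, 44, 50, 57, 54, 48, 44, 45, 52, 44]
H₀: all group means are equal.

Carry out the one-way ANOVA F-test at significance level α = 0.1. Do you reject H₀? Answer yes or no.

reject H₀: yes

Group means [33.60, 20.38, 30.17, 48.82], grand mean 34.771
SSB = Σnᵢ(x̄ᵢ−x̄)² = 3969.427; SSW = ΣΣ(x−x̄ᵢ)² = 654.745
MSB = 3969.427/3 = 1323.1422; MSW = 654.745/31 = 21.1208
F = MSB/MSW = 62.6464
df = (3, 31)
p-value (upper-tail) = 0.00000
At α=0.1: p < α → reject H₀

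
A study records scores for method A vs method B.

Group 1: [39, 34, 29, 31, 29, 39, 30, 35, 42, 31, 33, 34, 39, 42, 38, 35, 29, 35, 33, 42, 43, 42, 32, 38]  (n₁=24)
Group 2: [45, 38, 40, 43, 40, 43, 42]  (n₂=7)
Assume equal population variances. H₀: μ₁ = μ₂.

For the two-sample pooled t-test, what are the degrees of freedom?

df = n₁ + n₂ − 2 = 24 + 7 − 2 = 29

degrees of freedom = 29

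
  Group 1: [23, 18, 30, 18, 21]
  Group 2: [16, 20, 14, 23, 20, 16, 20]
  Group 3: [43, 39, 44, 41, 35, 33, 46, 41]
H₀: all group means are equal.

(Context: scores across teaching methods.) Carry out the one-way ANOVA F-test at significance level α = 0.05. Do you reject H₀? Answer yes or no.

reject H₀: yes

Group means [22.00, 18.43, 40.25], grand mean 28.050
SSB = Σnᵢ(x̄ᵢ−x̄)² = 2021.736; SSW = ΣΣ(x−x̄ᵢ)² = 295.214
MSB = 2021.736/2 = 1010.8679; MSW = 295.214/17 = 17.3655
F = MSB/MSW = 58.2111
df = (2, 17)
p-value (upper-tail) = 0.00000
At α=0.05: p < α → reject H₀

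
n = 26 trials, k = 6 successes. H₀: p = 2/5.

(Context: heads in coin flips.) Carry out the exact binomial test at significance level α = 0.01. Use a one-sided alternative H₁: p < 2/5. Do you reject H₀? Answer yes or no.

Exact binomial: n=26, k=6, p₀=2/5=0.4000
P(X≤6) from Σ C(n,i)·p₀^i·(1−p₀)^(n−i)
p-value (one-sided, H₁ less) = 0.05588
At α=0.01: p ≥ α → fail to reject H₀

reject H₀: no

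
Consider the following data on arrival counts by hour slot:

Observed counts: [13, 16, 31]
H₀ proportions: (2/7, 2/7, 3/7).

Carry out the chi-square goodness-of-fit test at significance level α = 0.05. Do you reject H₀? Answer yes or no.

reject H₀: no

n = 60; E_i = n·p_i = [17.14, 17.14, 25.71]
χ² = (13−17.14)²/17.14 + (16−17.14)²/17.14 + (31−25.71)²/25.71 = 2.1639
df = 2
p-value (upper-tail) = 0.33894
At α=0.05: p ≥ α → fail to reject H₀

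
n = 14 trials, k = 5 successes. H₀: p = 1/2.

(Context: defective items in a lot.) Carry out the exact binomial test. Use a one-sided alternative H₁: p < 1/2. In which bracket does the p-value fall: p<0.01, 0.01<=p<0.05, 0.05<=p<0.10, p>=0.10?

Exact binomial: n=14, k=5, p₀=1/2=0.5000
P(X≤5) from Σ C(n,i)·p₀^i·(1−p₀)^(n−i)
p-value (one-sided, H₁ less) = 0.21198
→ bracket: p>=0.10

p-value bracket: p>=0.10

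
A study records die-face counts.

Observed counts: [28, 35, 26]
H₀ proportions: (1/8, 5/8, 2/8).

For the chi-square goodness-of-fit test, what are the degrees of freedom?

degrees of freedom = 2

df = k − 1 = 3 − 1 = 2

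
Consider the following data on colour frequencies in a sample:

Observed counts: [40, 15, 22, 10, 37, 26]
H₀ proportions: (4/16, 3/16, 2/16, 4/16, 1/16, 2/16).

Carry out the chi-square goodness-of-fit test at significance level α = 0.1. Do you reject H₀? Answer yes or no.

reject H₀: yes

n = 150; E_i = n·p_i = [37.50, 28.12, 18.75, 37.50, 9.38, 18.75]
χ² = (40−37.50)²/37.50 + (15−28.12)²/28.12 + (22−18.75)²/18.75 + (10−37.50)²/37.50 + (37−9.38)²/9.38 + (26−18.75)²/18.75 = 111.2267
df = 5
p-value (upper-tail) = 0.00000
At α=0.1: p < α → reject H₀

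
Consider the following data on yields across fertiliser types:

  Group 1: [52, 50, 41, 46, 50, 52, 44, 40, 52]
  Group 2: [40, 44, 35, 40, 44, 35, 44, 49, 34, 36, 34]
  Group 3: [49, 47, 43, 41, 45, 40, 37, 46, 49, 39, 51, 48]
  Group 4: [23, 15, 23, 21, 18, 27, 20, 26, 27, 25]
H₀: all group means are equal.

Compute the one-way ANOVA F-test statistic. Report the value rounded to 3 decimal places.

Group means [47.44, 39.55, 44.58, 22.50], grand mean 38.619
SSB = Σnᵢ(x̄ᵢ−x̄)² = 3735.539; SSW = ΣΣ(x−x̄ᵢ)² = 820.366
MSB = 3735.539/3 = 1245.1795; MSW = 820.366/38 = 21.5886
F = MSB/MSW = 57.6777
df = (3, 38)

test statistic = 57.678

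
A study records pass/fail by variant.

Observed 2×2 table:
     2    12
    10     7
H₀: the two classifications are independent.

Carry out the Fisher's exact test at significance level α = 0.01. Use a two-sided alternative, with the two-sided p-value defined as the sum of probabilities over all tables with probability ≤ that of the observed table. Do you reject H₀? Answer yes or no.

reject H₀: no

Margins: r₁=14, r₂=17, c₁=12, c₂=19, n=31
p_obs = C(14,2)·C(17,10)/C(31,12); sum pmf over tables with pmf ≤ p_obs
p-value (two-sided) = 0.02447
At α=0.01: p ≥ α → fail to reject H₀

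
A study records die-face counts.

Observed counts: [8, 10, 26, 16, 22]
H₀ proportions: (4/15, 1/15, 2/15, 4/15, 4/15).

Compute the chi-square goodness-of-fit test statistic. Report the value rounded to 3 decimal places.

test statistic = 34.890

n = 82; E_i = n·p_i = [21.87, 5.47, 10.93, 21.87, 21.87]
χ² = (8−21.87)²/21.87 + (10−5.47)²/5.47 + (26−10.93)²/10.93 + (16−21.87)²/21.87 + (22−21.87)²/21.87 = 34.8902
df = 4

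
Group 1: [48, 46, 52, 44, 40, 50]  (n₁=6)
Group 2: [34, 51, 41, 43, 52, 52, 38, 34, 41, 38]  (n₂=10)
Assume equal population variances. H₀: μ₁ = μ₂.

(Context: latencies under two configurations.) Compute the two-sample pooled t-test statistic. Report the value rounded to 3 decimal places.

test statistic = 1.336

x̄₁=46.667, s₁=4.320, n₁=6
x̄₂=42.400, s₂=7.011, n₂=10
s_p² = [5·4.320² + 9·7.011²]/14 = 38.2667
SE = √(s_p²·(1/6+1/10)) = 3.1944
t = (46.667−42.400)/3.1944 = 1.3357
df = 14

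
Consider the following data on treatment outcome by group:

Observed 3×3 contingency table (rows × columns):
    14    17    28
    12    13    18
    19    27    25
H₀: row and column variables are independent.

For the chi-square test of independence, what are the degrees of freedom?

df = (r−1)(c−1) = (3−1)·(3−1) = 4

degrees of freedom = 4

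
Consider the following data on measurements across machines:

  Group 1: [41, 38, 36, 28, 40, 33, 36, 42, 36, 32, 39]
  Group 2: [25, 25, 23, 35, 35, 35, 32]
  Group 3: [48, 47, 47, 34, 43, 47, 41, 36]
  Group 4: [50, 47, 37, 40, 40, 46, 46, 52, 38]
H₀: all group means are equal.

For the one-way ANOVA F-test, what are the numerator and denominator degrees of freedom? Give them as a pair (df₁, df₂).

degrees of freedom = [3, 31]

k = 4 groups, N = 35 total
df = (k−1, N−k) = (4−1, 35−4) = (3, 31)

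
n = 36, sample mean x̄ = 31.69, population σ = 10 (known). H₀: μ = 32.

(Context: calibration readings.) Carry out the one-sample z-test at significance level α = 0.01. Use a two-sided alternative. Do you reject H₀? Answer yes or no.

SE = σ/√n = 10/√36 = 1.6667
z = (x̄−μ₀)/SE = (31.69−32)/1.6667 = -0.1860
p-value (two-sided) = 0.85244
At α=0.01: p ≥ α → fail to reject H₀

reject H₀: no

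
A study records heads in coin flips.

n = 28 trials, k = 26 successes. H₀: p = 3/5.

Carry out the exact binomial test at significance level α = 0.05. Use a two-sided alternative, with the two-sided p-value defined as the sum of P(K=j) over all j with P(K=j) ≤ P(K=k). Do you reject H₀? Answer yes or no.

Exact binomial: n=28, k=26, p₀=3/5=0.6000
P(X=j) = C(n,j)·p₀^j·(1−p₀)^(n−j); p = Σ P(X=j) over j with P(X=j) ≤ P(X=26)
p-value (two-sided) = 0.00015
At α=0.05: p < α → reject H₀

reject H₀: yes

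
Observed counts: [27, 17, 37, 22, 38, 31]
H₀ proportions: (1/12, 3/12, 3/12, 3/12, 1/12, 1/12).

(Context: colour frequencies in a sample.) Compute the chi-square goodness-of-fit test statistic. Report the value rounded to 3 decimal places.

n = 172; E_i = n·p_i = [14.33, 43.00, 43.00, 43.00, 14.33, 14.33]
χ² = (27−14.33)²/14.33 + (17−43.00)²/43.00 + (37−43.00)²/43.00 + (22−43.00)²/43.00 + (38−14.33)²/14.33 + (31−14.33)²/14.33 = 96.4651
df = 5

test statistic = 96.465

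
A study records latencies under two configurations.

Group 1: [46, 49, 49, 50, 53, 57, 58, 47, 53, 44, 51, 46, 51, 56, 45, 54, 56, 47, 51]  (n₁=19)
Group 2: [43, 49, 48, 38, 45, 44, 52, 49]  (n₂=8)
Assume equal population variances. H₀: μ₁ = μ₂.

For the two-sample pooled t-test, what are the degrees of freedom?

degrees of freedom = 25

df = n₁ + n₂ − 2 = 19 + 8 − 2 = 25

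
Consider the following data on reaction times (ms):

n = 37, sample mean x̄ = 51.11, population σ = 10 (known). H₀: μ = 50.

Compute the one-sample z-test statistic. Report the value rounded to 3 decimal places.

test statistic = 0.675

SE = σ/√n = 10/√37 = 1.6440
z = (x̄−μ₀)/SE = (51.11−50)/1.6440 = 0.6752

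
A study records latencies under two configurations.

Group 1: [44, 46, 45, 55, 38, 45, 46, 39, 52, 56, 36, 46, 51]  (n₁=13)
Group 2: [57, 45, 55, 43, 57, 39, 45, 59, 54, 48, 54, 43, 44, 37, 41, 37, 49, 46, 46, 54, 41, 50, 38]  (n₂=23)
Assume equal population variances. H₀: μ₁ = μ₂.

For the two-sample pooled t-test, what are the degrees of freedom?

df = n₁ + n₂ − 2 = 13 + 23 − 2 = 34

degrees of freedom = 34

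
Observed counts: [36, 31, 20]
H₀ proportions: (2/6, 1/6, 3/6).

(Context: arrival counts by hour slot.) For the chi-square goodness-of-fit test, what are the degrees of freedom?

df = k − 1 = 3 − 1 = 2

degrees of freedom = 2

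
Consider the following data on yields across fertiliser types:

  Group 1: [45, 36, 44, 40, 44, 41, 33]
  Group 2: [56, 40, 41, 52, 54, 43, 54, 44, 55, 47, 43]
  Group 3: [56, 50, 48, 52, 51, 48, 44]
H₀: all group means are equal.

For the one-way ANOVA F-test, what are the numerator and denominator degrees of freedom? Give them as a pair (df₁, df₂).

degrees of freedom = [2, 22]

k = 3 groups, N = 25 total
df = (k−1, N−k) = (3−1, 25−3) = (2, 22)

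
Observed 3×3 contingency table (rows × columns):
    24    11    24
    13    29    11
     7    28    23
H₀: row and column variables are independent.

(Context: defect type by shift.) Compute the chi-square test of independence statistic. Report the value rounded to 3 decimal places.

test statistic = 23.933

Row totals [59, 53, 58], col totals [44, 68, 58], n=170
χ² = (24−15.27)²/15.27 + (11−23.60)²/23.60 + (24−20.13)²/20.13 + (13−13.72)²/13.72 + (29−21.20)²/21.20 + (11−18.08)²/18.08 + (7−15.01)²/15.01 + (28−23.20)²/23.20 + (23−19.79)²/19.79 = 23.9331
df = 4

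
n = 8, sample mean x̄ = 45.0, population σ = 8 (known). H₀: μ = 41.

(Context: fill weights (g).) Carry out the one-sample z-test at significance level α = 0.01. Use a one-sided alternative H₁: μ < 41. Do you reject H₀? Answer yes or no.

reject H₀: no

SE = σ/√n = 8/√8 = 2.8284
z = (x̄−μ₀)/SE = (45.0−41)/2.8284 = 1.4142
p-value (one-sided, H₁ less) = 0.92135
At α=0.01: p ≥ α → fail to reject H₀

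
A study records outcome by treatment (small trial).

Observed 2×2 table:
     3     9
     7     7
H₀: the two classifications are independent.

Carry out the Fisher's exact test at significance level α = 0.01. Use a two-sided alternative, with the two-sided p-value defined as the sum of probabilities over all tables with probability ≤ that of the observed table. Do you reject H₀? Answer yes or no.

reject H₀: no

Margins: r₁=12, r₂=14, c₁=10, c₂=16, n=26
p_obs = C(12,3)·C(14,7)/C(26,10); sum pmf over tables with pmf ≤ p_obs
p-value (two-sided) = 0.24752
At α=0.01: p ≥ α → fail to reject H₀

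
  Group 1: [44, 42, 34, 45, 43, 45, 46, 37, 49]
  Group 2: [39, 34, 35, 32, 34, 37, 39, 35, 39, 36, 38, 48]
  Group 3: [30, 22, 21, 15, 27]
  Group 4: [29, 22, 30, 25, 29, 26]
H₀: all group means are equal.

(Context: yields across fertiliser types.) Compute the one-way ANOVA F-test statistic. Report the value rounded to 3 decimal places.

test statistic = 29.761

Group means [42.78, 37.17, 23.00, 26.83], grand mean 34.594
SSB = Σnᵢ(x̄ᵢ−x̄)² = 1715.663; SSW = ΣΣ(x−x̄ᵢ)² = 538.056
MSB = 1715.663/3 = 571.8877; MSW = 538.056/28 = 19.2163
F = MSB/MSW = 29.7606
df = (3, 28)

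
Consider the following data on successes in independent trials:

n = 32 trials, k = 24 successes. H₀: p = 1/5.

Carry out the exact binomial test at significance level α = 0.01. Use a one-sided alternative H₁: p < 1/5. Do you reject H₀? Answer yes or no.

Exact binomial: n=32, k=24, p₀=1/5=0.2000
P(X≤24) from Σ C(n,i)·p₀^i·(1−p₀)^(n−i)
p-value (one-sided, H₁ less) = 1.00000
At α=0.01: p ≥ α → fail to reject H₀

reject H₀: no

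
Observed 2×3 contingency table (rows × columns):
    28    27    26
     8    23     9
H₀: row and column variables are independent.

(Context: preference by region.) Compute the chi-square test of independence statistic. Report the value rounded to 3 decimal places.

Row totals [81, 40], col totals [36, 50, 35], n=121
χ² = (28−24.10)²/24.10 + (27−33.47)²/33.47 + (26−23.43)²/23.43 + (8−11.90)²/11.90 + (23−16.53)²/16.53 + (9−11.57)²/11.57 = 6.5474
df = 2

test statistic = 6.547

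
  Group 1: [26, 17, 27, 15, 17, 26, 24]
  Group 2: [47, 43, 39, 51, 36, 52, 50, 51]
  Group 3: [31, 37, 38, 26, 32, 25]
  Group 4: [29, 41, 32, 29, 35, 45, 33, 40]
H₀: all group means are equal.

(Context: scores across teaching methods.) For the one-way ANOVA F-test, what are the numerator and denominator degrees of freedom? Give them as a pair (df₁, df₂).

degrees of freedom = [3, 25]

k = 4 groups, N = 29 total
df = (k−1, N−k) = (4−1, 29−4) = (3, 25)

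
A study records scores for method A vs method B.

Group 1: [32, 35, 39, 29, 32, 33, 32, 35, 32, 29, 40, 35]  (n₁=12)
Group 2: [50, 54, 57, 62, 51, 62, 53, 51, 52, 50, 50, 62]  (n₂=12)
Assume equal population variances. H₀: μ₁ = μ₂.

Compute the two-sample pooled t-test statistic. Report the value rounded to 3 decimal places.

x̄₁=33.583, s₁=3.423, n₁=12
x̄₂=54.500, s₂=4.945, n₂=12
s_p² = [11·3.423² + 11·4.945²]/22 = 18.0871
SE = √(s_p²·(1/12+1/12)) = 1.7362
t = (33.583−54.500)/1.7362 = -12.0471
df = 22

test statistic = -12.047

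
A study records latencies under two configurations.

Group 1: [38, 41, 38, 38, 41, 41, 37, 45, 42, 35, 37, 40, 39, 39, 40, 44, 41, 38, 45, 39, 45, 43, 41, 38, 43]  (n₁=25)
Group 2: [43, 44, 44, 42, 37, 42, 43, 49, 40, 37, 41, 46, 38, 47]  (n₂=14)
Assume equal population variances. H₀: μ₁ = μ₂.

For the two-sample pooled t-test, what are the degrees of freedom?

degrees of freedom = 37

df = n₁ + n₂ − 2 = 25 + 14 − 2 = 37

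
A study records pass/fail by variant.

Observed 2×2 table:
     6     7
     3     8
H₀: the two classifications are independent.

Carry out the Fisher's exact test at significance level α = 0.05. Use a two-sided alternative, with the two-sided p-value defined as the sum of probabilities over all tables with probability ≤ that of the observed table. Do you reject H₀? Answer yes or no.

Margins: r₁=13, r₂=11, c₁=9, c₂=15, n=24
p_obs = C(13,6)·C(11,3)/C(24,9); sum pmf over tables with pmf ≤ p_obs
p-value (two-sided) = 0.42253
At α=0.05: p ≥ α → fail to reject H₀

reject H₀: no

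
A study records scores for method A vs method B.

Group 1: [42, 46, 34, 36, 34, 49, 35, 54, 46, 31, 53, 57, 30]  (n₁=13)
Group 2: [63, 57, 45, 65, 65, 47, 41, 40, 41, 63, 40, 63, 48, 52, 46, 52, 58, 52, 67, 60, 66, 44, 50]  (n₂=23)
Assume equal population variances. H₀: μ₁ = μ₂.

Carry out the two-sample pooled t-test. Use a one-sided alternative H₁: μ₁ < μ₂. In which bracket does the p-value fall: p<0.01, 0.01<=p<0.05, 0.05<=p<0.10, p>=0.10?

p-value bracket: p<0.01

x̄₁=42.077, s₁=9.349, n₁=13
x̄₂=53.261, s₂=9.377, n₂=23
s_p² = [12·9.349² + 22·9.377²]/34 = 87.7458
SE = √(s_p²·(1/13+1/23)) = 3.2503
t = (42.077−53.261)/3.2503 = -3.4409
df = 34
p-value (one-sided, H₁ less) = 0.00078
→ bracket: p<0.01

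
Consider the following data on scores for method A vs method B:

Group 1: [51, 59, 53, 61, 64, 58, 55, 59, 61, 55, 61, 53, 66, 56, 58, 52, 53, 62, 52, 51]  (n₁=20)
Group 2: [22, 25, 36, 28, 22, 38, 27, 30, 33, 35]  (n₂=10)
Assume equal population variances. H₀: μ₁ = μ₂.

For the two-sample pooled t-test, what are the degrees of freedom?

df = n₁ + n₂ − 2 = 20 + 10 − 2 = 28

degrees of freedom = 28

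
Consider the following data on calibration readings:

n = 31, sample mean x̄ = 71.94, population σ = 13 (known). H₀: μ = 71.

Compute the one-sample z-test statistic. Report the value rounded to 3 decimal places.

test statistic = 0.403

SE = σ/√n = 13/√31 = 2.3349
z = (x̄−μ₀)/SE = (71.94−71)/2.3349 = 0.4026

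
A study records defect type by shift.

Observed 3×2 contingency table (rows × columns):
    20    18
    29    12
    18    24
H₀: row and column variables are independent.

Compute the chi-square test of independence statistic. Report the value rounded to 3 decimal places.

test statistic = 6.692

Row totals [38, 41, 42], col totals [67, 54], n=121
χ² = (20−21.04)²/21.04 + (18−16.96)²/16.96 + (29−22.70)²/22.70 + (12−18.30)²/18.30 + (18−23.26)²/23.26 + (24−18.74)²/18.74 = 6.6917
df = 2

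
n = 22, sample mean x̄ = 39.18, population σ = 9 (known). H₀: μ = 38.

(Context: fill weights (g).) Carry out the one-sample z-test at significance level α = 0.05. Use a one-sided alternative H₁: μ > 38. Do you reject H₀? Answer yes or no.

SE = σ/√n = 9/√22 = 1.9188
z = (x̄−μ₀)/SE = (39.18−38)/1.9188 = 0.6150
p-value (one-sided, H₁ greater) = 0.26929
At α=0.05: p ≥ α → fail to reject H₀

reject H₀: no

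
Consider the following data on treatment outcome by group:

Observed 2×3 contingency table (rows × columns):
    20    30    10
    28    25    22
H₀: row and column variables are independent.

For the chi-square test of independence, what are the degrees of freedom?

degrees of freedom = 2

df = (r−1)(c−1) = (2−1)·(3−1) = 2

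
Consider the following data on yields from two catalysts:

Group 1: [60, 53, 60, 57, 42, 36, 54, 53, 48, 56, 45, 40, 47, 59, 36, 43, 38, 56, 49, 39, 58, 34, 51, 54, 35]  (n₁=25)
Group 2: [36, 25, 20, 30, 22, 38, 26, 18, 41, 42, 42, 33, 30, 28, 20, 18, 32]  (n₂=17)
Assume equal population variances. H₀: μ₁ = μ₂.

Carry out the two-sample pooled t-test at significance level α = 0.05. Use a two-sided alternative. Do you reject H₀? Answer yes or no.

x̄₁=48.120, s₁=8.705, n₁=25
x̄₂=29.471, s₂=8.345, n₂=17
s_p² = [24·8.705² + 16·8.345²]/40 = 73.3219
SE = √(s_p²·(1/25+1/17)) = 2.6918
t = (48.120−29.471)/2.6918 = 6.9282
df = 40
p-value (two-sided) = 0.00000
At α=0.05: p < α → reject H₀

reject H₀: yes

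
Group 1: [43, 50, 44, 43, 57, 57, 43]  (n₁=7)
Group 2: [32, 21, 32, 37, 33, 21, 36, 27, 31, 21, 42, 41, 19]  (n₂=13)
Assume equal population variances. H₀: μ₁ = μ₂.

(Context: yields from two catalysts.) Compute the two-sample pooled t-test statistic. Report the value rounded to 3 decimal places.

x̄₁=48.143, s₁=6.543, n₁=7
x̄₂=30.231, s₂=7.854, n₂=13
s_p² = [6·6.543² + 12·7.854²]/18 = 55.3980
SE = √(s_p²·(1/7+1/13)) = 3.4893
t = (48.143−30.231)/3.4893 = 5.1334
df = 18

test statistic = 5.133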